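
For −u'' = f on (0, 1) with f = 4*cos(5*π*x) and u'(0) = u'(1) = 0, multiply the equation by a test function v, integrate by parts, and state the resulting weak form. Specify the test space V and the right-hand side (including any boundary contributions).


V = H^1(0, 1) (no boundary constraint on v; u is determined up to an additive constant); weak form: ∫_0^1 u'v' dx = ∫_0^1 (4*cos(5*π*x)) v dx for all v ∈ V.

Multiply both sides by a test function v and integrate from 0 to 1:
  ∫_0^1 −u''(x) v(x) dx = ∫_0^1 f(x) v(x) dx.
Integrate the LHS by parts once:
  ∫_0^1 −u'' v dx = −[u'(x) v(x)]_0^1 + ∫_0^1 u'(x) v'(x) dx.
Thus ∫_0^1 u'(x) v'(x) dx = ∫_0^1 f(x) v(x) dx + [u'(x) v(x)]_0^1.
Choose V so that boundary terms are either known or forced to vanish.
u has homogeneous Neumann: u'(0) = u'(1) = 0. So [u' v]_0^1 = 0·v(1) − 0·v(0) = 0 for any v; take V = H^1(0, 1).
Weak formulation: find u (satisfying any essential BC) such that ∫_0^1 u'(x) v'(x) dx = ∫_0^1 f v dx for all v ∈ V (homogeneous Neumann, so boundary terms vanish).
Substituting f(x) = 4*cos(5*π*x), the right-hand side is ∫_0^1 (4*cos(5*π*x)) v dx.
Compatibility check (pure Neumann): taking v ≡ 1 ∈ V gives 0 = ∫_0^1 f dx + (0) − (0), i.e. ∫_0^1 f dx must equal u'(0) − u'(1) = 0. Indeed ∫_0^1 (4*cos(5*π*x)) dx = 0, so the data are compatible. The solution is then unique only up to an additive constant (fix it e.g. by requiring ∫_0^1 u dx = 0).


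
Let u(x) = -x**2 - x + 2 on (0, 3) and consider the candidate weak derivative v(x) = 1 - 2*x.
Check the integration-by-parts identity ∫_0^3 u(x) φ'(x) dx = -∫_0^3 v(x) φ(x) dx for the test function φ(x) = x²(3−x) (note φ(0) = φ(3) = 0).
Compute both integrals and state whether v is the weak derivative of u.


LHS = 621/20, RHS = 351/20. No, v is not the weak derivative of u.

u(x) = -x**2 - x + 2, classical derivative u'(x) = -2*x - 1.
φ(x) = x²(3−x), so φ'(x) = 3*x*(2 - x).
Note φ(0) = φ(3) = 0, so the boundary term u·φ vanishes.
LHS = ∫_0^3 u(x) φ'(x) dx = ∫_0^3 (3*x^4 - 3*x^3 - 12*x^2 + 12*x) dx. Term by term:
  ∫_0^3 3*x^4 dx = 729/5;  ∫_0^3 -3*x^3 dx = -243/4;  ∫_0^3 -12*x^2 dx = -108;
  ∫_0^3 12*x dx = 54.
Sum: 729/5 − 243/4 − 108 + 54 = 621/20.
So LHS = 621/20.
∫_0^3 v(x) φ(x) dx = ∫_0^3 (2*x^4 - 7*x^3 + 3*x^2) dx. Term by term:
  ∫_0^3 2*x^4 dx = 486/5;  ∫_0^3 -7*x^3 dx = -567/4;  ∫_0^3 3*x^2 dx = 27.
Sum: 486/5 − 567/4 + 27 = -351/20.
So RHS = -∫_0^3 v(x) φ(x) dx = 351/20.
LHS − RHS = 27/2 ≠ 0, so the identity fails.
(For a valid weak derivative the identity must hold for EVERY test function, in particular this one. The failure shows v is NOT the weak derivative of u.)
Correct weak derivative would be u'(x) = -2*x - 1.


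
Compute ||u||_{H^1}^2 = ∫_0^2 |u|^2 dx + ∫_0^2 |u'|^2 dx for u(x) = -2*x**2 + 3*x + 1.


||u||_{H^1}^2 = 88/5

The H^1 norm (squared) on an interval (0, L) is
  ||u||_{H^1}^2 = ∫_0^L u(x)^2 dx + ∫_0^L u'(x)^2 dx.
Compute u'(x) = 3 - 4*x.
Then u(x)^2 = 4*x**4 - 12*x**3 + 5*x**2 + 6*x + 1 and u'(x)^2 = 16*x**2 - 24*x + 9.
Integrate each monomial from 0 to 2 using ∫_0^2 c·x^n dx = c·2^(n+1)/(n+1):
  ∫_0^2 u(x)^2 dx = ∫_0^2 (4*x^4 - 12*x^3 + 5*x^2 + 6*x + 1) dx. Term by term:
    ∫_0^2 4*x^4 dx = 128/5;  ∫_0^2 -12*x^3 dx = -48;  ∫_0^2 5*x^2 dx = 40/3;
    ∫_0^2 6*x dx = 12;  ∫_0^2 1 dx = 2.
  Sum: 128/5 − 48 + 40/3 + 12 + 2 = 74/15.
  ∫_0^2 u'(x)^2 dx = ∫_0^2 (16*x^2 - 24*x + 9) dx. Term by term:
    ∫_0^2 16*x^2 dx = 128/3;  ∫_0^2 -24*x dx = -48;  ∫_0^2 9 dx = 18.
  Sum: 128/3 − 48 + 18 = 38/3.
Adding: ||u||_{H^1}^2 = 74/15 + 38/3 = 88/5.


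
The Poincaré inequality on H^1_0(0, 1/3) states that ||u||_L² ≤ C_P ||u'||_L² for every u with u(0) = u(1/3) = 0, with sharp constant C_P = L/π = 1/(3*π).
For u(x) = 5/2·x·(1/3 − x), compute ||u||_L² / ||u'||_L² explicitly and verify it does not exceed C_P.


||u||_L² / ||u'||_L² = sqrt(10)/30 < C_P = 1/(3*π).

u(x) = 5/2·x·(1/3 − x), so u'(x) = 5/6 - 5*x.
u(x) = 5/2·x·(1/3 − x) vanishes at x = 0 and x = 1/3, so u ∈ H^1_0(0, 1/3). Differentiate via the product rule and integrate the resulting polynomials term by term.
  ∫_0^1/3 u² dx = ∫_0^1/3 (25*x^4/4 - 25*x^3/6 + 25*x^2/36) dx. Term by term:
    ∫_0^1/3 25*x^4/4 dx = 5/972;  ∫_0^1/3 -25*x^3/6 dx = -25/1944;  ∫_0^1/3 25*x^2/36 dx = 25/2916.
  Sum: 5/972 − 25/1944 + 25/2916 = 5/5832.
  ∫_0^1/3 (u')² dx = ∫_0^1/3 (25*x^2 - 25*x/3 + 25/36) dx. Term by term:
    ∫_0^1/3 25*x^2 dx = 25/81;  ∫_0^1/3 -25*x/3 dx = -25/54;  ∫_0^1/3 25/36 dx = 25/108.
  Sum: 25/81 − 25/54 + 25/108 = 25/324.
∫_0^1/3 u² dx = 5/5832, so ||u||_L² = sqrt(10)/108.
∫_0^1/3 (u')² dx = 25/324, so ||u'||_L² = 5/18.
Ratio ||u||_L² / ||u'||_L² = sqrt(10)/30.
Sharp Poincaré constant on H^1_0(0, 1/3) is C_P = L/π = 1/(3*π), achieved by sin(3*π·x).
A polynomial bump cannot attain the sharp Poincaré constant (only the first sine eigenfunction does), so the ratio is strictly less than C_P, consistent with ||u||_L² ≤ C_P ||u'||_L².


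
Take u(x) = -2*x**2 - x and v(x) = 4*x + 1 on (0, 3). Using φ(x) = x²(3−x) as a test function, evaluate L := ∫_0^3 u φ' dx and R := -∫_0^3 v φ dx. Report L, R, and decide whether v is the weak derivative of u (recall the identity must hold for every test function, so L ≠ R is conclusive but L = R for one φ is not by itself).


LHS = 1107/20, RHS = -1107/20. No, v is not the weak derivative of u.

u(x) = -2*x**2 - x, classical derivative u'(x) = -4*x - 1.
φ(x) = x²(3−x), so φ'(x) = 3*x*(2 - x).
Note φ(0) = φ(3) = 0, so the boundary term u·φ vanishes.
LHS = ∫_0^3 u(x) φ'(x) dx = ∫_0^3 (6*x^4 - 9*x^3 - 6*x^2) dx. Term by term:
  ∫_0^3 6*x^4 dx = 1458/5;  ∫_0^3 -9*x^3 dx = -729/4;  ∫_0^3 -6*x^2 dx = -54.
Sum: 1458/5 − 729/4 − 54 = 1107/20.
So LHS = 1107/20.
∫_0^3 v(x) φ(x) dx = ∫_0^3 (-4*x^4 + 11*x^3 + 3*x^2) dx. Term by term:
  ∫_0^3 -4*x^4 dx = -972/5;  ∫_0^3 11*x^3 dx = 891/4;  ∫_0^3 3*x^2 dx = 27.
Sum: -972/5 + 891/4 + 27 = 1107/20.
So RHS = -∫_0^3 v(x) φ(x) dx = -1107/20.
LHS − RHS = 1107/10 ≠ 0, so the identity fails.
(For a valid weak derivative the identity must hold for EVERY test function, in particular this one. The failure shows v is NOT the weak derivative of u.)
Correct weak derivative would be u'(x) = -4*x - 1.


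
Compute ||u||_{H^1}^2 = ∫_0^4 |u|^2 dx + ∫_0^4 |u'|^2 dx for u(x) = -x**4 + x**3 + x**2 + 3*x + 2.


||u||_{H^1}^2 = 9065852/315

The H^1 norm (squared) on an interval (0, L) is
  ||u||_{H^1}^2 = ∫_0^L u(x)^2 dx + ∫_0^L u'(x)^2 dx.
Compute u'(x) = -4*x**3 + 3*x**2 + 2*x + 3.
Then u(x)^2 = x**8 - 2*x**7 - x**6 - 4*x**5 + 3*x**4 + 10*x**3 + 13*x**2 + 12*x + 4 and u'(x)^2 = 16*x**6 - 24*x**5 - 7*x**4 - 12*x**3 + 22*x**2 + 12*x + 9.
Integrate each monomial from 0 to 4 using ∫_0^4 c·x^n dx = c·4^(n+1)/(n+1):
  ∫_0^4 u(x)^2 dx = ∫_0^4 (x^8 - 2*x^7 - x^6 - 4*x^5 + 3*x^4 + 10*x^3 + 13*x^2 + 12*x + 4) dx. Term by term:
    ∫_0^4 x^8 dx = 262144/9;  ∫_0^4 -2*x^7 dx = -16384;  ∫_0^4 -x^6 dx = -16384/7;
    ∫_0^4 -4*x^5 dx = -8192/3;  ∫_0^4 3*x^4 dx = 3072/5;  ∫_0^4 10*x^3 dx = 640;
    ∫_0^4 13*x^2 dx = 832/3;  ∫_0^4 12*x dx = 96;  ∫_0^4 4 dx = 16.
  Sum: 262144/9 − 16384 − 16384/7 − 8192/3 + 3072/5 + 640 + 832/3 + 96 + 16 = 2934416/315.
  ∫_0^4 u'(x)^2 dx = ∫_0^4 (16*x^6 - 24*x^5 - 7*x^4 - 12*x^3 + 22*x^2 + 12*x + 9) dx. Term by term:
    ∫_0^4 16*x^6 dx = 262144/7;  ∫_0^4 -24*x^5 dx = -16384;  ∫_0^4 -7*x^4 dx = -7168/5;
    ∫_0^4 -12*x^3 dx = -768;  ∫_0^4 22*x^2 dx = 1408/3;  ∫_0^4 12*x dx = 96;
    ∫_0^4 9 dx = 36.
  Sum: 262144/7 − 16384 − 7168/5 − 768 + 1408/3 + 96 + 36 = 2043812/105.
Adding: ||u||_{H^1}^2 = 2934416/315 + 2043812/105 = 9065852/315.


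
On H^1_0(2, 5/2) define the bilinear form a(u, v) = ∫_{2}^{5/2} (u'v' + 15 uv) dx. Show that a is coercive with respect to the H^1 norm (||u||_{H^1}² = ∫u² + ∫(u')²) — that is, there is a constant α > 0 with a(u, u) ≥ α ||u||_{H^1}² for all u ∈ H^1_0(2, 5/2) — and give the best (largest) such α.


α = 1

Coercivity of a(·,·) on H^1_0(2, 5/2) means a(u, u) ≥ α ||u||_{H^1}² for every u ∈ H^1_0.
The interval has length L = 1/2, and Poincaré/coercivity depend only on L. Here a(u, u) = ∫(u')² + (15)·∫u².
Here c = 15 ≥ 1, so a(u,u) = ∫(u')² + c∫u² ≥ ∫(u')² + ∫u² = ||u||_{H^1}², i.e. α = 1 works. No larger α is possible: a(u,u) ≥ α||u||_{H^1}² means (1−α)∫(u')² ≥ (α−c)∫u², and for the modes u_n = sin(nπ(x−x₀)/L) (x₀ the left endpoint) one has ∫u_n²/∫(u_n')² = (L/(nπ))² → 0, so a(u_n,u_n)/||u_n||_{H^1}² → 1. Hence the optimal constant is α = 1.
Therefore α = 1.


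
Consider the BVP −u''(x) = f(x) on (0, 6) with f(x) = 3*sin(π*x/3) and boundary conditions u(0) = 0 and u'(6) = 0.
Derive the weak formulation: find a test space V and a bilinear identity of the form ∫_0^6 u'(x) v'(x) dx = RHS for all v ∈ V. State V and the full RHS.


V = {v ∈ H^1(0, 6) : v(0) = 0} (test functions vanish at x = 0 where u is specified); weak form: ∫_0^6 u'v' dx = ∫_0^6 (3*sin(π*x/3)) v dx for all v ∈ V.

Multiply both sides by a test function v and integrate from 0 to 6:
  ∫_0^6 −u''(x) v(x) dx = ∫_0^6 f(x) v(x) dx.
Integrate the LHS by parts once:
  ∫_0^6 −u'' v dx = −[u'(x) v(x)]_0^6 + ∫_0^6 u'(x) v'(x) dx.
Thus ∫_0^6 u'(x) v'(x) dx = ∫_0^6 f(x) v(x) dx + [u'(x) v(x)]_0^6.
Choose V so that boundary terms are either known or forced to vanish.
Mixed BC: u(0) = 0 (Dirichlet) and u'(6) = 0 (Neumann). Define V = {v ∈ H^1(0, 6) : v(0) = 0}. Then [u' v]_0^6 = u'(6)·v(6) − u'(0)·0 = 0.
Weak formulation: find u (satisfying any essential BC) such that ∫_0^6 u'(x) v'(x) dx = ∫_0^6 f v dx for all v ∈ V (Dirichlet at 0 absorbed into V; the Neumann datum at x = 6 is zero, so no boundary term remains).
Substituting f(x) = 3*sin(π*x/3), the right-hand side is ∫_0^6 (3*sin(π*x/3)) v dx.


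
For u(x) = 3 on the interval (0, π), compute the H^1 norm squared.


||u||_{H^1(0,π)}^2 = 9*π

u'(x) = 0.
Expand u² and (u')² and integrate term by term on (0, π), using: for integers n ≥ 1, ∫_0^π sin²(nx) dx = ∫_0^π cos²(nx) dx = π/2; for n ≠ n', ∫_0^π sin(nx)sin(n'x) dx = ∫_0^π cos(nx)cos(n'x) dx = 0; and by product-to-sum, ∫_0^π sin(nx)cos(n'x) dx = ½∫_0^π [sin((n+n')x) + sin((n−n')x)] dx, which is 0 when n+n' is even and 2n/(n²−n'²) when n+n' is odd (it need not vanish on (0, π)). For the constant mode: ∫_0^π 1 dx = π, ∫_0^π cos(nx) dx = 0, ∫_0^π sin(nx) dx = (1−(−1)^n)/n.
  u² squared terms: (3)²·∫1 dx = 9·π = 9*π.
  So ∫_0^π u² dx = 9*π.
  u' ≡ 0, so ∫_0^π (u')² dx = 0.
||u||_{H^1}^2 = (9*π) + (0) = 9*π.


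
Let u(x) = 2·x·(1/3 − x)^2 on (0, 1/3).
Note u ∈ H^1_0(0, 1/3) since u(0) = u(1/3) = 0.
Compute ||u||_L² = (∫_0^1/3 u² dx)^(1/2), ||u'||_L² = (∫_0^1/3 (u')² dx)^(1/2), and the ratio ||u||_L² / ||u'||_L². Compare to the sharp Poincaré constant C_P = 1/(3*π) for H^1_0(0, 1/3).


||u||_L² / ||u'||_L² = sqrt(14)/42 < C_P = 1/(3*π).

u(x) = 2·x·(1/3 − x)^2, so u'(x) = 6*x^2 - 8*x/3 + 2/9.
u(x) = 2·x·(1/3 − x)^2 vanishes at x = 0 and x = 1/3, so u ∈ H^1_0(0, 1/3). Differentiate via the product rule and integrate the resulting polynomials term by term.
  ∫_0^1/3 u² dx = ∫_0^1/3 (4*x^6 - 16*x^5/3 + 8*x^4/3 - 16*x^3/27 + 4*x^2/81) dx. Term by term:
    ∫_0^1/3 4*x^6 dx = 4/15309;  ∫_0^1/3 -16*x^5/3 dx = -8/6561;  ∫_0^1/3 8*x^4/3 dx = 8/3645;
    ∫_0^1/3 -16*x^3/27 dx = -4/2187;  ∫_0^1/3 4*x^2/81 dx = 4/6561.
  Sum: 4/15309 − 8/6561 + 8/3645 − 4/2187 + 4/6561 = 4/229635.
  ∫_0^1/3 (u')² dx = ∫_0^1/3 (36*x^4 - 32*x^3 + 88*x^2/9 - 32*x/27 + 4/81) dx. Term by term:
    ∫_0^1/3 36*x^4 dx = 4/135;  ∫_0^1/3 -32*x^3 dx = -8/81;  ∫_0^1/3 88*x^2/9 dx = 88/729;
    ∫_0^1/3 -32*x/27 dx = -16/243;  ∫_0^1/3 4/81 dx = 4/243.
  Sum: 4/135 − 8/81 + 88/729 − 16/243 + 4/243 = 8/3645.
∫_0^1/3 u² dx = 4/229635, so ||u||_L² = 2*sqrt(35)/2835.
∫_0^1/3 (u')² dx = 8/3645, so ||u'||_L² = 2*sqrt(10)/135.
Ratio ||u||_L² / ||u'||_L² = sqrt(14)/42.
Sharp Poincaré constant on H^1_0(0, 1/3) is C_P = L/π = 1/(3*π), achieved by sin(3*π·x).
A polynomial bump cannot attain the sharp Poincaré constant (only the first sine eigenfunction does), so the ratio is strictly less than C_P, consistent with ||u||_L² ≤ C_P ||u'||_L².


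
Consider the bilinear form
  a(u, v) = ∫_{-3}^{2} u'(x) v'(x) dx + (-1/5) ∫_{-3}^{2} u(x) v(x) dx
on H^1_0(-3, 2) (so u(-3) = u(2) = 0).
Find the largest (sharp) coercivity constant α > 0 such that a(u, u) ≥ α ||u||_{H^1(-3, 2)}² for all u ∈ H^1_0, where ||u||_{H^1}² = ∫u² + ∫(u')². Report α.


α = (-5 + π^2)/(π^2 + 25)

Coercivity of a(·,·) on H^1_0(-3, 2) means a(u, u) ≥ α ||u||_{H^1}² for every u ∈ H^1_0.
The interval has length L = 5, and Poincaré/coercivity depend only on L. Here a(u, u) = ∫(u')² + (-1/5)·∫u².
Here c = -1/5 < 0 with |c| < (π/L)² = π^2/25, so coercivity still holds. The condition a(u,u) ≥ α||u||_{H^1}² reads (1−α)∫(u')² ≥ (α−c)∫u². Any admissible α is ≤ 1 (rapidly oscillating u have ∫u²/∫(u')² → 0), and α = 1 would force 0 ≥ (1−c)∫u², impossible since c < 1; so 1−α > 0. By the sharp Poincaré inequality on H^1_0 of an interval of length L, ∫(u')² ≥ (π/L)²∫u² with equality for the first sine mode sin(π(x−x₀)/L) (x₀ the left endpoint), so the inequality holds for all u iff (1−α)(π/L)² ≥ α − c, i.e. α ≤ ((π/L)² + c)/((π/L)² + 1) = (1 + c(L/π)²)/(1 + (L/π)²). (Direct route, valid since c ≤ 0: Poincaré gives c∫u² ≥ c(L/π)²∫(u')², so a(u,u) ≥ (1 + c(L/π)²)∫(u')², while ||u||_{H^1}² ≤ (1 + (L/π)²)∫(u')²; dividing yields the same α.) With (π/L)² = π^2/25 and c = -1/5, the largest admissible constant is α = ((π/L)² + c)/((π/L)² + 1).
Simplifying, α = (-5 + π^2)/(π^2 + 25).


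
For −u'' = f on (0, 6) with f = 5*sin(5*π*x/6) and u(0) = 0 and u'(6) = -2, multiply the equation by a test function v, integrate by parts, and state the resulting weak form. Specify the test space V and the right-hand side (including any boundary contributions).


V = {v ∈ H^1(0, 6) : v(0) = 0} (test functions vanish at x = 0 where u is specified); weak form: ∫_0^6 u'v' dx = ∫_0^6 (5*sin(5*π*x/6)) v dx − 2·v(6) for all v ∈ V.

Multiply both sides by a test function v and integrate from 0 to 6:
  ∫_0^6 −u''(x) v(x) dx = ∫_0^6 f(x) v(x) dx.
Integrate the LHS by parts once:
  ∫_0^6 −u'' v dx = −[u'(x) v(x)]_0^6 + ∫_0^6 u'(x) v'(x) dx.
Thus ∫_0^6 u'(x) v'(x) dx = ∫_0^6 f(x) v(x) dx + [u'(x) v(x)]_0^6.
Choose V so that boundary terms are either known or forced to vanish.
Mixed BC: u(0) = 0 (Dirichlet) and u'(6) = -2 (Neumann). Define V = {v ∈ H^1(0, 6) : v(0) = 0}. Then [u' v]_0^6 = u'(6)·v(6) − u'(0)·0 = − 2·v(6).
Weak formulation: find u (satisfying any essential BC) such that ∫_0^6 u'(x) v'(x) dx = ∫_0^6 f v dx − 2·v(6) for all v ∈ V (Dirichlet at 0 absorbed into V; Neumann datum at x = 6 contributes the boundary term).
Substituting f(x) = 5*sin(5*π*x/6), the right-hand side is ∫_0^6 (5*sin(5*π*x/6)) v dx − 2·v(6).


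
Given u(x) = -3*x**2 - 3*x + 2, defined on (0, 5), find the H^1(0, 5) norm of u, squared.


||u||_{H^1}^2 = 20355/2

The H^1 norm (squared) on an interval (0, L) is
  ||u||_{H^1}^2 = ∫_0^L u(x)^2 dx + ∫_0^L u'(x)^2 dx.
Compute u'(x) = -6*x - 3.
Then u(x)^2 = 9*x**4 + 18*x**3 - 3*x**2 - 12*x + 4 and u'(x)^2 = 36*x**2 + 36*x + 9.
Integrate each monomial from 0 to 5 using ∫_0^5 c·x^n dx = c·5^(n+1)/(n+1):
  ∫_0^5 u(x)^2 dx = ∫_0^5 (9*x^4 + 18*x^3 - 3*x^2 - 12*x + 4) dx. Term by term:
    ∫_0^5 9*x^4 dx = 5625;  ∫_0^5 18*x^3 dx = 5625/2;  ∫_0^5 -3*x^2 dx = -125;
    ∫_0^5 -12*x dx = -150;  ∫_0^5 4 dx = 20.
  Sum: 5625 + 5625/2 − 125 − 150 + 20 = 16365/2.
  ∫_0^5 u'(x)^2 dx = ∫_0^5 (36*x^2 + 36*x + 9) dx. Term by term:
    ∫_0^5 36*x^2 dx = 1500;  ∫_0^5 36*x dx = 450;  ∫_0^5 9 dx = 45.
  Sum: 1500 + 450 + 45 = 1995.
Adding: ||u||_{H^1}^2 = 16365/2 + 1995 = 20355/2.


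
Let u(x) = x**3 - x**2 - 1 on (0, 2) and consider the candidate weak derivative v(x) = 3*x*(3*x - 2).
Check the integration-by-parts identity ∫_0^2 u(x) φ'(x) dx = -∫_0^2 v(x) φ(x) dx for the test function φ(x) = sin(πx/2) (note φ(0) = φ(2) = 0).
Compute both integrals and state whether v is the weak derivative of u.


LHS = -16/π + 96/π^3, RHS = -48/π + 288/π^3. No, v is not the weak derivative of u.

u(x) = x**3 - x**2 - 1, classical derivative u'(x) = 3*x**2 - 2*x.
φ(x) = sin(πx/2), so φ'(x) = π*cos(π*x/2)/2.
Note φ(0) = φ(2) = 0, so the boundary term u·φ vanishes.
LHS = ∫_0^2 u(x) φ'(x) dx = ∫_0^2 (π*x^3*cos(π*x/2)/2 - π*x^2*cos(π*x/2)/2 - π*cos(π*x/2)/2) dx. Term by term:
  ∫_0^2 -π*cos(π*x/2)/2 dx = 0;  ∫_0^2 π*x^3*cos(π*x/2)/2 dx = -24/π + 96/π^3;  ∫_0^2 -π*x^2*cos(π*x/2)/2 dx = 8/π.
Sum: 0 + -24/π + 96/π^3 + 8/π = -16/π + 96/π^3.
So LHS = -16/π + 96/π^3.
∫_0^2 v(x) φ(x) dx = ∫_0^2 (9*x^2*sin(π*x/2) - 6*x*sin(π*x/2)) dx. Term by term:
  ∫_0^2 -6*x*sin(π*x/2) dx = -24/π;  ∫_0^2 9*x^2*sin(π*x/2) dx = -288/π^3 + 72/π.
Sum: -24/π + -288/π^3 + 72/π = -288/π^3 + 48/π.
So RHS = -∫_0^2 v(x) φ(x) dx = -48/π + 288/π^3.
LHS − RHS = -192/π^3 + 32/π ≠ 0, so the identity fails.
(For a valid weak derivative the identity must hold for EVERY test function, in particular this one. The failure shows v is NOT the weak derivative of u.)
Correct weak derivative would be u'(x) = 3*x**2 - 2*x.


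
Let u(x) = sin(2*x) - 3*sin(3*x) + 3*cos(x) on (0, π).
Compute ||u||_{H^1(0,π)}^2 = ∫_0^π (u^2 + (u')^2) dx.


||u||_{H^1(0,π)}^2 = 16 + 113*π/2

u'(x) = -3*sin(x) + 2*cos(2*x) - 9*cos(3*x).
Expand u² and (u')² and integrate term by term on (0, π), using: for integers n ≥ 1, ∫_0^π sin²(nx) dx = ∫_0^π cos²(nx) dx = π/2; for n ≠ n', ∫_0^π sin(nx)sin(n'x) dx = ∫_0^π cos(nx)cos(n'x) dx = 0; and by product-to-sum, ∫_0^π sin(nx)cos(n'x) dx = ½∫_0^π [sin((n+n')x) + sin((n−n')x)] dx, which is 0 when n+n' is even and 2n/(n²−n'²) when n+n' is odd (it need not vanish on (0, π)).
  u² squared terms: (-3)²·∫sin(3x)² dx = 9·π/2 = 9*π/2;  (3)²·∫cos(x)² dx = 9·π/2 = 9*π/2;  (1)²·∫sin(2x)² dx = 1·π/2 = π/2.
  u² cross terms: 2·(-3)·(3)·∫sin(3x)·cos(x) dx = -18·(0) = 0;  2·(-3)·(1)·∫sin(3x)·sin(2x) dx = -6·(0) = 0;  2·(3)·(1)·∫cos(x)·sin(2x) dx = 6·(4/3) = 8.
  So ∫_0^π u² dx = 9*π/2 + 9*π/2 + π/2 + 0 + 0 + 8 = 8 + 19*π/2.
  (u')² squared terms: (-9)²·∫cos(3x)² dx = 81·π/2 = 81*π/2;  (-3)²·∫sin(x)² dx = 9·π/2 = 9*π/2;  (2)²·∫cos(2x)² dx = 4·π/2 = 2*π.
  (u')² cross terms: 2·(-9)·(-3)·∫cos(3x)·sin(x) dx = 54·(0) = 0;  2·(-9)·(2)·∫cos(3x)·cos(2x) dx = -36·(0) = 0;  2·(-3)·(2)·∫sin(x)·cos(2x) dx = -12·(-2/3) = 8.
  So ∫_0^π (u')² dx = 81*π/2 + 9*π/2 + 2*π + 0 + 0 + 8 = 8 + 47*π.
||u||_{H^1}^2 = (8 + 19*π/2) + (8 + 47*π) = 16 + 113*π/2.


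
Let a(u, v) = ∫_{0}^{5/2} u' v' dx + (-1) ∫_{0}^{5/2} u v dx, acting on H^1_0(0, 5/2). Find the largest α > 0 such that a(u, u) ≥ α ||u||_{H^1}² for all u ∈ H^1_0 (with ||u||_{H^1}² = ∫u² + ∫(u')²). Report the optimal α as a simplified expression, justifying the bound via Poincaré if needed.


α = (-25 + 4*π^2)/(25 + 4*π^2)

Coercivity of a(·,·) on H^1_0(0, 5/2) means a(u, u) ≥ α ||u||_{H^1}² for every u ∈ H^1_0.
The interval has length L = 5/2, and Poincaré/coercivity depend only on L. Here a(u, u) = ∫(u')² + (-1)·∫u².
Here c = -1 < 0 with |c| < (π/L)² = 4*π^2/25, so coercivity still holds. The condition a(u,u) ≥ α||u||_{H^1}² reads (1−α)∫(u')² ≥ (α−c)∫u². Any admissible α is ≤ 1 (rapidly oscillating u have ∫u²/∫(u')² → 0), and α = 1 would force 0 ≥ (1−c)∫u², impossible since c < 1; so 1−α > 0. By the sharp Poincaré inequality on H^1_0 of an interval of length L, ∫(u')² ≥ (π/L)²∫u² with equality for the first sine mode sin(π(x−x₀)/L) (x₀ the left endpoint), so the inequality holds for all u iff (1−α)(π/L)² ≥ α − c, i.e. α ≤ ((π/L)² + c)/((π/L)² + 1) = (1 + c(L/π)²)/(1 + (L/π)²). (Direct route, valid since c ≤ 0: Poincaré gives c∫u² ≥ c(L/π)²∫(u')², so a(u,u) ≥ (1 + c(L/π)²)∫(u')², while ||u||_{H^1}² ≤ (1 + (L/π)²)∫(u')²; dividing yields the same α.) With (π/L)² = 4*π^2/25 and c = -1, the largest admissible constant is α = ((π/L)² + c)/((π/L)² + 1).
Simplifying, α = (-25 + 4*π^2)/(25 + 4*π^2).


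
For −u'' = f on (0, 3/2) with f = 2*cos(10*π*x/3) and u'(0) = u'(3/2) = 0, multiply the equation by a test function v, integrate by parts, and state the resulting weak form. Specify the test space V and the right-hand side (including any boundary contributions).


V = H^1(0, 3/2) (no boundary constraint on v; u is determined up to an additive constant); weak form: ∫_0^3/2 u'v' dx = ∫_0^3/2 (2*cos(10*π*x/3)) v dx for all v ∈ V.

Multiply both sides by a test function v and integrate from 0 to 3/2:
  ∫_0^3/2 −u''(x) v(x) dx = ∫_0^3/2 f(x) v(x) dx.
Integrate the LHS by parts once:
  ∫_0^3/2 −u'' v dx = −[u'(x) v(x)]_0^3/2 + ∫_0^3/2 u'(x) v'(x) dx.
Thus ∫_0^3/2 u'(x) v'(x) dx = ∫_0^3/2 f(x) v(x) dx + [u'(x) v(x)]_0^3/2.
Choose V so that boundary terms are either known or forced to vanish.
u has homogeneous Neumann: u'(0) = u'(3/2) = 0. So [u' v]_0^3/2 = 0·v(3/2) − 0·v(0) = 0 for any v; take V = H^1(0, 3/2).
Weak formulation: find u (satisfying any essential BC) such that ∫_0^3/2 u'(x) v'(x) dx = ∫_0^3/2 f v dx for all v ∈ V (homogeneous Neumann, so boundary terms vanish).
Substituting f(x) = 2*cos(10*π*x/3), the right-hand side is ∫_0^3/2 (2*cos(10*π*x/3)) v dx.
Compatibility check (pure Neumann): taking v ≡ 1 ∈ V gives 0 = ∫_0^3/2 f dx + (0) − (0), i.e. ∫_0^3/2 f dx must equal u'(0) − u'(3/2) = 0. Indeed ∫_0^3/2 (2*cos(10*π*x/3)) dx = 0, so the data are compatible. The solution is then unique only up to an additive constant (fix it e.g. by requiring ∫_0^3/2 u dx = 0).


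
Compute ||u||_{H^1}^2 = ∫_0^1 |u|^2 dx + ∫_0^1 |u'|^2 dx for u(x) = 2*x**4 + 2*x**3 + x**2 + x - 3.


||u||_{H^1}^2 = 38701/630

The H^1 norm (squared) on an interval (0, L) is
  ||u||_{H^1}^2 = ∫_0^L u(x)^2 dx + ∫_0^L u'(x)^2 dx.
Compute u'(x) = 8*x**3 + 6*x**2 + 2*x + 1.
Then u(x)^2 = 4*x**8 + 8*x**7 + 8*x**6 + 8*x**5 - 7*x**4 - 10*x**3 - 5*x**2 - 6*x + 9 and u'(x)^2 = 64*x**6 + 96*x**5 + 68*x**4 + 40*x**3 + 16*x**2 + 4*x + 1.
Integrate each monomial from 0 to 1 using ∫_0^1 c·x^n dx = c·1^(n+1)/(n+1):
  ∫_0^1 u(x)^2 dx = ∫_0^1 (4*x^8 + 8*x^7 + 8*x^6 + 8*x^5 - 7*x^4 - 10*x^3 - 5*x^2 - 6*x + 9) dx. Term by term:
    ∫_0^1 4*x^8 dx = 4/9;  ∫_0^1 8*x^7 dx = 1;  ∫_0^1 8*x^6 dx = 8/7;
    ∫_0^1 8*x^5 dx = 4/3;  ∫_0^1 -7*x^4 dx = -7/5;  ∫_0^1 -10*x^3 dx = -5/2;
    ∫_0^1 -5*x^2 dx = -5/3;  ∫_0^1 -6*x dx = -3;  ∫_0^1 9 dx = 9.
  Sum: 4/9 + 1 + 8/7 + 4/3 − 7/5 − 5/2 − 5/3 − 3 + 9 = 2743/630.
  ∫_0^1 u'(x)^2 dx = ∫_0^1 (64*x^6 + 96*x^5 + 68*x^4 + 40*x^3 + 16*x^2 + 4*x + 1) dx. Term by term:
    ∫_0^1 64*x^6 dx = 64/7;  ∫_0^1 96*x^5 dx = 16;  ∫_0^1 68*x^4 dx = 68/5;
    ∫_0^1 40*x^3 dx = 10;  ∫_0^1 16*x^2 dx = 16/3;  ∫_0^1 4*x dx = 2;
    ∫_0^1 1 dx = 1.
  Sum: 64/7 + 16 + 68/5 + 10 + 16/3 + 2 + 1 = 5993/105.
Adding: ||u||_{H^1}^2 = 2743/630 + 5993/105 = 38701/630.


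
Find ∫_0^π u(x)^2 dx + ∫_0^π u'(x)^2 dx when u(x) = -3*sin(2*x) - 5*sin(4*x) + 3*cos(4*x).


||u||_{H^1(0,π)}^2 = 623*π/2

u'(x) = -12*sin(4*x) - 6*cos(2*x) - 20*cos(4*x).
Expand u² and (u')² and integrate term by term on (0, π), using: for integers n ≥ 1, ∫_0^π sin²(nx) dx = ∫_0^π cos²(nx) dx = π/2; for n ≠ n', ∫_0^π sin(nx)sin(n'x) dx = ∫_0^π cos(nx)cos(n'x) dx = 0; and by product-to-sum, ∫_0^π sin(nx)cos(n'x) dx = ½∫_0^π [sin((n+n')x) + sin((n−n')x)] dx, which is 0 when n+n' is even and 2n/(n²−n'²) when n+n' is odd (it need not vanish on (0, π)).
  u² squared terms: (-5)²·∫sin(4x)² dx = 25·π/2 = 25*π/2;  (-3)²·∫sin(2x)² dx = 9·π/2 = 9*π/2;  (3)²·∫cos(4x)² dx = 9·π/2 = 9*π/2.
  u² cross terms: 2·(-5)·(-3)·∫sin(4x)·sin(2x) dx = 30·(0) = 0;  2·(-5)·(3)·∫sin(4x)·cos(4x) dx = -30·(0) = 0;  2·(-3)·(3)·∫sin(2x)·cos(4x) dx = -18·(0) = 0.
  So ∫_0^π u² dx = 25*π/2 + 9*π/2 + 9*π/2 + 0 + 0 + 0 = 43*π/2.
  (u')² squared terms: (-20)²·∫cos(4x)² dx = 400·π/2 = 200*π;  (-12)²·∫sin(4x)² dx = 144·π/2 = 72*π;  (-6)²·∫cos(2x)² dx = 36·π/2 = 18*π.
  (u')² cross terms: 2·(-20)·(-12)·∫cos(4x)·sin(4x) dx = 480·(0) = 0;  2·(-20)·(-6)·∫cos(4x)·cos(2x) dx = 240·(0) = 0;  2·(-12)·(-6)·∫sin(4x)·cos(2x) dx = 144·(0) = 0.
  So ∫_0^π (u')² dx = 200*π + 72*π + 18*π + 0 + 0 + 0 = 290*π.
||u||_{H^1}^2 = (43*π/2) + (290*π) = 623*π/2.


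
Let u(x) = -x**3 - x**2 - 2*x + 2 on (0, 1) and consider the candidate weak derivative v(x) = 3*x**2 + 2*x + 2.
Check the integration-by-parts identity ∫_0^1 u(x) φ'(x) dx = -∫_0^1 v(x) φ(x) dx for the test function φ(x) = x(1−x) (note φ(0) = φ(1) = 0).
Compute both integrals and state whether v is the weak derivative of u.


LHS = 13/20, RHS = -13/20. No, v is not the weak derivative of u.

u(x) = -x**3 - x**2 - 2*x + 2, classical derivative u'(x) = -3*x**2 - 2*x - 2.
φ(x) = x(1−x), so φ'(x) = 1 - 2*x.
Note φ(0) = φ(1) = 0, so the boundary term u·φ vanishes.
LHS = ∫_0^1 u(x) φ'(x) dx = ∫_0^1 (2*x^4 + x^3 + 3*x^2 - 6*x + 2) dx. Term by term:
  ∫_0^1 2*x^4 dx = 2/5;  ∫_0^1 x^3 dx = 1/4;  ∫_0^1 3*x^2 dx = 1;
  ∫_0^1 -6*x dx = -3;  ∫_0^1 2 dx = 2.
Sum: 2/5 + 1/4 + 1 − 3 + 2 = 13/20.
So LHS = 13/20.
∫_0^1 v(x) φ(x) dx = ∫_0^1 (-3*x^4 + x^3 + 2*x) dx. Term by term:
  ∫_0^1 -3*x^4 dx = -3/5;  ∫_0^1 x^3 dx = 1/4;  ∫_0^1 2*x dx = 1.
Sum: -3/5 + 1/4 + 1 = 13/20.
So RHS = -∫_0^1 v(x) φ(x) dx = -13/20.
LHS − RHS = 13/10 ≠ 0, so the identity fails.
(For a valid weak derivative the identity must hold for EVERY test function, in particular this one. The failure shows v is NOT the weak derivative of u.)
Correct weak derivative would be u'(x) = -3*x**2 - 2*x - 2.


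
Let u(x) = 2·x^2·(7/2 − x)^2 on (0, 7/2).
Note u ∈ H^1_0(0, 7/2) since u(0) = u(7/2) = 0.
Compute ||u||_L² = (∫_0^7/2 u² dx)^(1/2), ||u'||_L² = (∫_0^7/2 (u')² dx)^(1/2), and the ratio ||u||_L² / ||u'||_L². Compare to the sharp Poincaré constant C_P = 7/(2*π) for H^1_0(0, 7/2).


||u||_L² / ||u'||_L² = 7*sqrt(3)/12 < C_P = 7/(2*π).

u(x) = 2·x^2·(7/2 − x)^2, so u'(x) = x*(2*x - 7)*(4*x - 7).
u(x) = 2·x^2·(7/2 − x)^2 vanishes at x = 0 and x = 7/2, so u ∈ H^1_0(0, 7/2). Differentiate via the product rule and integrate the resulting polynomials term by term.
  ∫_0^7/2 u² dx = ∫_0^7/2 (4*x^8 - 56*x^7 + 294*x^6 - 686*x^5 + 2401*x^4/4) dx. Term by term:
    ∫_0^7/2 4*x^8 dx = 40353607/1152;  ∫_0^7/2 -56*x^7 dx = -40353607/256;  ∫_0^7/2 294*x^6 dx = 17294403/64;
    ∫_0^7/2 -686*x^5 dx = -40353607/192;  ∫_0^7/2 2401*x^4/4 dx = 40353607/640.
  Sum: 40353607/1152 − 40353607/256 + 17294403/64 − 40353607/192 + 40353607/640 = 5764801/11520.
  ∫_0^7/2 (u')² dx = ∫_0^7/2 (64*x^6 - 672*x^5 + 2548*x^4 - 4116*x^3 + 2401*x^2) dx. Term by term:
    ∫_0^7/2 64*x^6 dx = 117649/2;  ∫_0^7/2 -672*x^5 dx = -823543/4;  ∫_0^7/2 2548*x^4 dx = 10706059/40;
    ∫_0^7/2 -4116*x^3 dx = -2470629/16;  ∫_0^7/2 2401*x^2 dx = 823543/24.
  Sum: 117649/2 − 823543/4 + 10706059/40 − 2470629/16 + 823543/24 = 117649/240.
∫_0^7/2 u² dx = 5764801/11520, so ||u||_L² = 2401*sqrt(5)/240.
∫_0^7/2 (u')² dx = 117649/240, so ||u'||_L² = 343*sqrt(15)/60.
Ratio ||u||_L² / ||u'||_L² = 7*sqrt(3)/12.
Sharp Poincaré constant on H^1_0(0, 7/2) is C_P = L/π = 7/(2*π), achieved by sin(2*π/7·x).
A polynomial bump cannot attain the sharp Poincaré constant (only the first sine eigenfunction does), so the ratio is strictly less than C_P, consistent with ||u||_L² ≤ C_P ||u'||_L².


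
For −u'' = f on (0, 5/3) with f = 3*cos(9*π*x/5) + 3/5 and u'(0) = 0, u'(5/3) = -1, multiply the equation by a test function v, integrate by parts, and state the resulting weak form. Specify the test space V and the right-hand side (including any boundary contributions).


V = H^1(0, 5/3) (v unrestricted at boundary; u is determined up to an additive constant); weak form: ∫_0^5/3 u'v' dx = ∫_0^5/3 (3*cos(9*π*x/5) + 3/5) v dx − v(5/3) for all v ∈ V.

Multiply both sides by a test function v and integrate from 0 to 5/3:
  ∫_0^5/3 −u''(x) v(x) dx = ∫_0^5/3 f(x) v(x) dx.
Integrate the LHS by parts once:
  ∫_0^5/3 −u'' v dx = −[u'(x) v(x)]_0^5/3 + ∫_0^5/3 u'(x) v'(x) dx.
Thus ∫_0^5/3 u'(x) v'(x) dx = ∫_0^5/3 f(x) v(x) dx + [u'(x) v(x)]_0^5/3.
Choose V so that boundary terms are either known or forced to vanish.
u has inhomogeneous Neumann u'(0) = 0, u'(5/3) = -1. [u' v]_0^5/3 = (-1)·v(5/3) − (0)·v(0) = − v(5/3). Take V = H^1(0, 5/3); boundary term becomes part of RHS.
Weak formulation: find u (satisfying any essential BC) such that ∫_0^5/3 u'(x) v'(x) dx = ∫_0^5/3 f v dx − v(5/3) for all v ∈ V (Neumann data are natural BCs: they enter the RHS as boundary terms).
Substituting f(x) = 3*cos(9*π*x/5) + 3/5, the right-hand side is ∫_0^5/3 (3*cos(9*π*x/5) + 3/5) v dx − v(5/3).
Compatibility check (pure Neumann): taking v ≡ 1 ∈ V gives 0 = ∫_0^5/3 f dx + (-1) − (0), i.e. ∫_0^5/3 f dx must equal u'(0) − u'(5/3) = 1. Indeed ∫_0^5/3 (3*cos(9*π*x/5) + 3/5) dx = 1, so the data are compatible. The solution is then unique only up to an additive constant (fix it e.g. by requiring ∫_0^5/3 u dx = 0).


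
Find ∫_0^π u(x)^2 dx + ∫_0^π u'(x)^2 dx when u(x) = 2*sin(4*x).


||u||_{H^1(0,π)}^2 = 34*π

u'(x) = 8*cos(4*x).
Expand u² and (u')² and integrate term by term on (0, π), using: for integers n ≥ 1, ∫_0^π sin²(nx) dx = ∫_0^π cos²(nx) dx = π/2; for n ≠ n', ∫_0^π sin(nx)sin(n'x) dx = ∫_0^π cos(nx)cos(n'x) dx = 0; and by product-to-sum, ∫_0^π sin(nx)cos(n'x) dx = ½∫_0^π [sin((n+n')x) + sin((n−n')x)] dx, which is 0 when n+n' is even and 2n/(n²−n'²) when n+n' is odd (it need not vanish on (0, π)).
  u² squared terms: (2)²·∫sin(4x)² dx = 4·π/2 = 2*π.
  So ∫_0^π u² dx = 2*π.
  (u')² squared terms: (8)²·∫cos(4x)² dx = 64·π/2 = 32*π.
  So ∫_0^π (u')² dx = 32*π.
||u||_{H^1}^2 = (2*π) + (32*π) = 34*π.


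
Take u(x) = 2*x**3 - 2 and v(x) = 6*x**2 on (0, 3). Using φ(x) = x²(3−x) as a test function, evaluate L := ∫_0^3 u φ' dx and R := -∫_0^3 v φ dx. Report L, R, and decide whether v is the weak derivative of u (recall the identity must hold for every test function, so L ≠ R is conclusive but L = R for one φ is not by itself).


LHS = -729/5, RHS = -729/5. Yes, v = u' weakly.

u(x) = 2*x**3 - 2, classical derivative u'(x) = 6*x**2.
φ(x) = x²(3−x), so φ'(x) = 3*x*(2 - x).
Note φ(0) = φ(3) = 0, so the boundary term u·φ vanishes.
LHS = ∫_0^3 u(x) φ'(x) dx = ∫_0^3 (-6*x^5 + 12*x^4 + 6*x^2 - 12*x) dx. Term by term:
  ∫_0^3 -6*x^5 dx = -729;  ∫_0^3 12*x^4 dx = 2916/5;  ∫_0^3 6*x^2 dx = 54;
  ∫_0^3 -12*x dx = -54.
Sum: -729 + 2916/5 + 54 − 54 = -729/5.
So LHS = -729/5.
∫_0^3 v(x) φ(x) dx = ∫_0^3 (-6*x^5 + 18*x^4) dx. Term by term:
  ∫_0^3 -6*x^5 dx = -729;  ∫_0^3 18*x^4 dx = 4374/5.
Sum: -729 + 4374/5 = 729/5.
So RHS = -∫_0^3 v(x) φ(x) dx = -729/5.
LHS = RHS, so the identity holds for this test φ.
Moreover u is smooth here and v(x) = u'(x) = 6*x**2 pointwise, so the identity holds for every test function. Hence v is the weak derivative of u.


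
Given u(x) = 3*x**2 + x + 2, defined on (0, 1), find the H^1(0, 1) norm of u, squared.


||u||_{H^1}^2 = 979/30

The H^1 norm (squared) on an interval (0, L) is
  ||u||_{H^1}^2 = ∫_0^L u(x)^2 dx + ∫_0^L u'(x)^2 dx.
Compute u'(x) = 6*x + 1.
Then u(x)^2 = 9*x**4 + 6*x**3 + 13*x**2 + 4*x + 4 and u'(x)^2 = 36*x**2 + 12*x + 1.
Integrate each monomial from 0 to 1 using ∫_0^1 c·x^n dx = c·1^(n+1)/(n+1):
  ∫_0^1 u(x)^2 dx = ∫_0^1 (9*x^4 + 6*x^3 + 13*x^2 + 4*x + 4) dx. Term by term:
    ∫_0^1 9*x^4 dx = 9/5;  ∫_0^1 6*x^3 dx = 3/2;  ∫_0^1 13*x^2 dx = 13/3;
    ∫_0^1 4*x dx = 2;  ∫_0^1 4 dx = 4.
  Sum: 9/5 + 3/2 + 13/3 + 2 + 4 = 409/30.
  ∫_0^1 u'(x)^2 dx = ∫_0^1 (36*x^2 + 12*x + 1) dx. Term by term:
    ∫_0^1 36*x^2 dx = 12;  ∫_0^1 12*x dx = 6;  ∫_0^1 1 dx = 1.
  Sum: 12 + 6 + 1 = 19.
Adding: ||u||_{H^1}^2 = 409/30 + 19 = 979/30.


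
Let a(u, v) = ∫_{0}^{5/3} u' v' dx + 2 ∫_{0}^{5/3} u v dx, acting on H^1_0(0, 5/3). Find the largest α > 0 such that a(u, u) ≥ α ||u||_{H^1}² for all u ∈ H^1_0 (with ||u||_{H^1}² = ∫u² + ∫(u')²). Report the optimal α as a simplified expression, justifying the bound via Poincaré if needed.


α = 1

Coercivity of a(·,·) on H^1_0(0, 5/3) means a(u, u) ≥ α ||u||_{H^1}² for every u ∈ H^1_0.
The interval has length L = 5/3, and Poincaré/coercivity depend only on L. Here a(u, u) = ∫(u')² + (2)·∫u².
Here c = 2 ≥ 1, so a(u,u) = ∫(u')² + c∫u² ≥ ∫(u')² + ∫u² = ||u||_{H^1}², i.e. α = 1 works. No larger α is possible: a(u,u) ≥ α||u||_{H^1}² means (1−α)∫(u')² ≥ (α−c)∫u², and for the modes u_n = sin(nπ(x−x₀)/L) (x₀ the left endpoint) one has ∫u_n²/∫(u_n')² = (L/(nπ))² → 0, so a(u_n,u_n)/||u_n||_{H^1}² → 1. Hence the optimal constant is α = 1.
Therefore α = 1.


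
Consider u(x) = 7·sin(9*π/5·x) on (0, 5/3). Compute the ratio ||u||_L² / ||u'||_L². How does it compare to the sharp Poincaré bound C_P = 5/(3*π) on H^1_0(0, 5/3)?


||u||_L² / ||u'||_L² = 5/(9*π) < C_P = 5/(3*π).

u(x) = 7·sin(9*π/5·x), so u'(x) = 63*π*cos(9*π*x/5)/5.
Writing u(x) = A·sin(kπx/L) with A = 7 and k = 3, use ∫_0^L sin²(kπx/L) dx = L/2 and ∫_0^L cos²(kπx/L) dx = L/2.
u² = 49·sin²(9*π/5·x) and (u')² = 3969*π^2/25·cos²(9*π/5·x), and each of sin², cos² integrates to L/2 = 5/6 over (0, 5/3).
∫_0^5/3 u² dx = 245/6, so ||u||_L² = 7*sqrt(30)/6.
∫_0^5/3 (u')² dx = 1323*π^2/10, so ||u'||_L² = 21*sqrt(30)*π/10.
Ratio ||u||_L² / ||u'||_L² = 5/(9*π).
Sharp Poincaré constant on H^1_0(0, 5/3) is C_P = L/π = 5/(3*π), achieved by sin(3*π/5·x).
This is the k = 3 harmonic; the ratio L/(kπ) is strictly less than C_P = L/π, consistent with the sharp inequality ||u||_L² ≤ C_P ||u'||_L².


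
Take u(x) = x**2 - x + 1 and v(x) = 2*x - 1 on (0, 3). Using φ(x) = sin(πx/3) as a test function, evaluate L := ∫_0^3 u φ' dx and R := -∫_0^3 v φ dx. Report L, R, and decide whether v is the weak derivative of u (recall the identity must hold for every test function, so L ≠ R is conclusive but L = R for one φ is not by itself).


LHS = -12/π, RHS = -12/π. Yes, v = u' weakly.

u(x) = x**2 - x + 1, classical derivative u'(x) = 2*x - 1.
φ(x) = sin(πx/3), so φ'(x) = π*cos(π*x/3)/3.
Note φ(0) = φ(3) = 0, so the boundary term u·φ vanishes.
LHS = ∫_0^3 u(x) φ'(x) dx = ∫_0^3 (π*x^2*cos(π*x/3)/3 - π*x*cos(π*x/3)/3 + π*cos(π*x/3)/3) dx. Term by term:
  ∫_0^3 π*cos(π*x/3)/3 dx = 0;  ∫_0^3 -π*x*cos(π*x/3)/3 dx = 6/π;  ∫_0^3 π*x^2*cos(π*x/3)/3 dx = -18/π.
Sum: 0 + 6/π − 18/π = -12/π.
So LHS = -12/π.
∫_0^3 v(x) φ(x) dx = ∫_0^3 (2*x*sin(π*x/3) - sin(π*x/3)) dx. Term by term:
  ∫_0^3 -sin(π*x/3) dx = -6/π;  ∫_0^3 2*x*sin(π*x/3) dx = 18/π.
Sum: -6/π + 18/π = 12/π.
So RHS = -∫_0^3 v(x) φ(x) dx = -12/π.
LHS = RHS, so the identity holds for this test φ.
Moreover u is smooth here and v(x) = u'(x) = 2*x - 1 pointwise, so the identity holds for every test function. Hence v is the weak derivative of u.


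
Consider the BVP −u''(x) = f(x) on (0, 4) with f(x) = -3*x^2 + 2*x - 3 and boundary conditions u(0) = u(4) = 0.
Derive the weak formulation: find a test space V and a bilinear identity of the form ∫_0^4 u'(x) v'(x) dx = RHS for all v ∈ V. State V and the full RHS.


V = H^1_0(0, 4) (so v(0) = v(4) = 0); weak form: ∫_0^4 u'v' dx = ∫_0^4 (-3*x^2 + 2*x - 3) v dx for all v ∈ V.

Multiply both sides by a test function v and integrate from 0 to 4:
  ∫_0^4 −u''(x) v(x) dx = ∫_0^4 f(x) v(x) dx.
Integrate the LHS by parts once:
  ∫_0^4 −u'' v dx = −[u'(x) v(x)]_0^4 + ∫_0^4 u'(x) v'(x) dx.
Thus ∫_0^4 u'(x) v'(x) dx = ∫_0^4 f(x) v(x) dx + [u'(x) v(x)]_0^4.
Choose V so that boundary terms are either known or forced to vanish.
u is Dirichlet: u(0) = u(4) = 0. Let V = H^1_0(0, 4); then v(0) = v(4) = 0, and [u' v]_0^4 = 0.
Weak formulation: find u (satisfying any essential BC) such that ∫_0^4 u'(x) v'(x) dx = ∫_0^4 f v dx for all v ∈ V.
Substituting f(x) = -3*x^2 + 2*x - 3, the right-hand side is ∫_0^4 (-3*x^2 + 2*x - 3) v dx.


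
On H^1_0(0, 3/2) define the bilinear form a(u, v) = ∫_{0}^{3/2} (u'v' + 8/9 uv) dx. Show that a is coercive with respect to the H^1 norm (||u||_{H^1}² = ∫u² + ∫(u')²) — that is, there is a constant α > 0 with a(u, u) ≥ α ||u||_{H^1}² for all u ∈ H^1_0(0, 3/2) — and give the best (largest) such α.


α = 4*(2 + π^2)/(9 + 4*π^2)

Coercivity of a(·,·) on H^1_0(0, 3/2) means a(u, u) ≥ α ||u||_{H^1}² for every u ∈ H^1_0.
The interval has length L = 3/2, and Poincaré/coercivity depend only on L. Here a(u, u) = ∫(u')² + (8/9)·∫u².
Here 0 < c = 8/9 < 1. The condition a(u,u) ≥ α||u||_{H^1}² reads (1−α)∫(u')² ≥ (α−c)∫u². Any admissible α is ≤ 1 (rapidly oscillating u have ∫u²/∫(u')² → 0), and α = 1 would force 0 ≥ (1−c)∫u², impossible since c < 1; so 1−α > 0. By the sharp Poincaré inequality on H^1_0 of an interval of length L, ∫(u')² ≥ (π/L)²∫u² with equality for the first sine mode sin(π(x−x₀)/L) (x₀ the left endpoint), so the inequality holds for all u iff (1−α)(π/L)² ≥ α − c, i.e. α ≤ ((π/L)² + c)/((π/L)² + 1) = (1 + c(L/π)²)/(1 + (L/π)²). With (π/L)² = 4*π^2/9 and c = 8/9, the largest admissible constant is α = ((π/L)² + c)/((π/L)² + 1).
Simplifying, α = 4*(2 + π^2)/(9 + 4*π^2).


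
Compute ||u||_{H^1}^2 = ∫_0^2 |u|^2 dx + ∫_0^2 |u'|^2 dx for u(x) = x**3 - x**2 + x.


||u||_{H^1}^2 = 1438/35

The H^1 norm (squared) on an interval (0, L) is
  ||u||_{H^1}^2 = ∫_0^L u(x)^2 dx + ∫_0^L u'(x)^2 dx.
Compute u'(x) = 3*x**2 - 2*x + 1.
Then u(x)^2 = x**6 - 2*x**5 + 3*x**4 - 2*x**3 + x**2 and u'(x)^2 = 9*x**4 - 12*x**3 + 10*x**2 - 4*x + 1.
Integrate each monomial from 0 to 2 using ∫_0^2 c·x^n dx = c·2^(n+1)/(n+1):
  ∫_0^2 u(x)^2 dx = ∫_0^2 (x^6 - 2*x^5 + 3*x^4 - 2*x^3 + x^2) dx. Term by term:
    ∫_0^2 x^6 dx = 128/7;  ∫_0^2 -2*x^5 dx = -64/3;  ∫_0^2 3*x^4 dx = 96/5;
    ∫_0^2 -2*x^3 dx = -8;  ∫_0^2 x^2 dx = 8/3.
  Sum: 128/7 − 64/3 + 96/5 − 8 + 8/3 = 1136/105.
  ∫_0^2 u'(x)^2 dx = ∫_0^2 (9*x^4 - 12*x^3 + 10*x^2 - 4*x + 1) dx. Term by term:
    ∫_0^2 9*x^4 dx = 288/5;  ∫_0^2 -12*x^3 dx = -48;  ∫_0^2 10*x^2 dx = 80/3;
    ∫_0^2 -4*x dx = -8;  ∫_0^2 1 dx = 2.
  Sum: 288/5 − 48 + 80/3 − 8 + 2 = 454/15.
Adding: ||u||_{H^1}^2 = 1136/105 + 454/15 = 1438/35.


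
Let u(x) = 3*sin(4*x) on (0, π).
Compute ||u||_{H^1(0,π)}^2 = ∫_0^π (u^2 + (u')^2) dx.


||u||_{H^1(0,π)}^2 = 153*π/2

u'(x) = 12*cos(4*x).
Expand u² and (u')² and integrate term by term on (0, π), using: for integers n ≥ 1, ∫_0^π sin²(nx) dx = ∫_0^π cos²(nx) dx = π/2; for n ≠ n', ∫_0^π sin(nx)sin(n'x) dx = ∫_0^π cos(nx)cos(n'x) dx = 0; and by product-to-sum, ∫_0^π sin(nx)cos(n'x) dx = ½∫_0^π [sin((n+n')x) + sin((n−n')x)] dx, which is 0 when n+n' is even and 2n/(n²−n'²) when n+n' is odd (it need not vanish on (0, π)).
  u² squared terms: (3)²·∫sin(4x)² dx = 9·π/2 = 9*π/2.
  So ∫_0^π u² dx = 9*π/2.
  (u')² squared terms: (12)²·∫cos(4x)² dx = 144·π/2 = 72*π.
  So ∫_0^π (u')² dx = 72*π.
||u||_{H^1}^2 = (9*π/2) + (72*π) = 153*π/2.


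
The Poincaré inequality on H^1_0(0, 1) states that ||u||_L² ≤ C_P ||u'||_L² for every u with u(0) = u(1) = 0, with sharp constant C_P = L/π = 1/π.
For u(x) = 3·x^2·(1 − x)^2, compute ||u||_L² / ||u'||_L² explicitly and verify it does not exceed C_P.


||u||_L² / ||u'||_L² = sqrt(3)/6 < C_P = 1/π.

u(x) = 3·x^2·(1 − x)^2, so u'(x) = 6*x*(x - 1)*(2*x - 1).
u(x) = 3·x^2·(1 − x)^2 vanishes at x = 0 and x = 1, so u ∈ H^1_0(0, 1). Differentiate via the product rule and integrate the resulting polynomials term by term.
  ∫_0^1 u² dx = ∫_0^1 (9*x^8 - 36*x^7 + 54*x^6 - 36*x^5 + 9*x^4) dx. Term by term:
    ∫_0^1 9*x^8 dx = 1;  ∫_0^1 -36*x^7 dx = -9/2;  ∫_0^1 54*x^6 dx = 54/7;
    ∫_0^1 -36*x^5 dx = -6;  ∫_0^1 9*x^4 dx = 9/5.
  Sum: 1 − 9/2 + 54/7 − 6 + 9/5 = 1/70.
  ∫_0^1 (u')² dx = ∫_0^1 (144*x^6 - 432*x^5 + 468*x^4 - 216*x^3 + 36*x^2) dx. Term by term:
    ∫_0^1 144*x^6 dx = 144/7;  ∫_0^1 -432*x^5 dx = -72;  ∫_0^1 468*x^4 dx = 468/5;
    ∫_0^1 -216*x^3 dx = -54;  ∫_0^1 36*x^2 dx = 12.
  Sum: 144/7 − 72 + 468/5 − 54 + 12 = 6/35.
∫_0^1 u² dx = 1/70, so ||u||_L² = sqrt(70)/70.
∫_0^1 (u')² dx = 6/35, so ||u'||_L² = sqrt(210)/35.
Ratio ||u||_L² / ||u'||_L² = sqrt(3)/6.
Sharp Poincaré constant on H^1_0(0, 1) is C_P = L/π = 1/π, achieved by sin(π·x).
A polynomial bump cannot attain the sharp Poincaré constant (only the first sine eigenfunction does), so the ratio is strictly less than C_P, consistent with ||u||_L² ≤ C_P ||u'||_L².
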